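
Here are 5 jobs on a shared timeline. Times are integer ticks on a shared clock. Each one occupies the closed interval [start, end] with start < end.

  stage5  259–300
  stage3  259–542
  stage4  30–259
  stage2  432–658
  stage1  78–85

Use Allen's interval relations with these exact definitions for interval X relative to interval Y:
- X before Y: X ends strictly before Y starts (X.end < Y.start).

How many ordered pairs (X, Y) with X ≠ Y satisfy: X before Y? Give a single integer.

Checking all 20 ordered pairs for relation 'before'; matching pairs in alphabetical order:
(stage1, stage2): stage1 before stage2 ✓
(stage1, stage3): stage1 before stage3 ✓
(stage1, stage5): stage1 before stage5 ✓
(stage4, stage2): stage4 before stage2 ✓
(stage5, stage2): stage5 before stage2 ✓
Count: 5.

5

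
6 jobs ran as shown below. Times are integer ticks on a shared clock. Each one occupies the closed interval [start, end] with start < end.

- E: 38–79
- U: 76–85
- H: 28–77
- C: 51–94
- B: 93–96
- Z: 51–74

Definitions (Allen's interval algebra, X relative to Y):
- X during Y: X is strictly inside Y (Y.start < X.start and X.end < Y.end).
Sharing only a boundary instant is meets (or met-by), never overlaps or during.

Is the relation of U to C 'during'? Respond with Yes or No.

U = [76, 85], C = [51, 94].
Actual relation of U to C: during.
Asked whether 'during' holds → Yes.

Yes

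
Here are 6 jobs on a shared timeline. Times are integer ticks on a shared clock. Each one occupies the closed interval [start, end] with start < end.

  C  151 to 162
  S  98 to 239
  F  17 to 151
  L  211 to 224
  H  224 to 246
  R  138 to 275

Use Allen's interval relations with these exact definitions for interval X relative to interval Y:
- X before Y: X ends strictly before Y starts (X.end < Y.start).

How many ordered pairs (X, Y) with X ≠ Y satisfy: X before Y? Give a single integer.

4

Checking all 30 ordered pairs for relation 'before'; matching pairs in alphabetical order:
(C, H): C before H ✓
(C, L): C before L ✓
(F, H): F before H ✓
(F, L): F before L ✓
Count: 4.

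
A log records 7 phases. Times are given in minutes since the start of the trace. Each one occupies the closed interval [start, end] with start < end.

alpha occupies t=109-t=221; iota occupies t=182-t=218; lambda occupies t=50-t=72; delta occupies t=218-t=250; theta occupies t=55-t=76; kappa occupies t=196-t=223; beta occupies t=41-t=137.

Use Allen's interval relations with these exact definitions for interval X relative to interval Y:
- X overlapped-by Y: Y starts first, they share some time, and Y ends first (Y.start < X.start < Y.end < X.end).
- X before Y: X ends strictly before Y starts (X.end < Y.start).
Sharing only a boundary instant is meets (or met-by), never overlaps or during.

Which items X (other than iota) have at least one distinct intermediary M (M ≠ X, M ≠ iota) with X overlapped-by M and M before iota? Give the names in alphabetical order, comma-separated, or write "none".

Target iota = [t=182, t=218].
Intermediaries M with M before iota: beta, lambda, theta.
Via beta — items with X overlapped-by beta: alpha.
Via lambda — items with X overlapped-by lambda: theta.
Via theta — items with X overlapped-by theta: none.
Union: alpha, theta.

alpha, theta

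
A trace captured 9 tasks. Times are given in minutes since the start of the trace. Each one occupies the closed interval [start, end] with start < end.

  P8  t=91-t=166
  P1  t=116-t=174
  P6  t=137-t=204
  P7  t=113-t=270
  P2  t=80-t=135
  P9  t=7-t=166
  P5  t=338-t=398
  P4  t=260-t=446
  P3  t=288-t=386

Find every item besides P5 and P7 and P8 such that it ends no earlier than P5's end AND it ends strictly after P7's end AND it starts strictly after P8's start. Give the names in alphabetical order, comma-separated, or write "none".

Conditions: its end is no earlier than P5's end (X.end >= t=398) AND its end is strictly after P7's end (X.end > t=270) AND its start is strictly after P8's start (X.start > t=91).
P1: end t=174 >= t=398? ✗; end t=174 > t=270? ✗; start t=116 > t=91? ✓ → no.
P2: end t=135 >= t=398? ✗; end t=135 > t=270? ✗; start t=80 > t=91? ✗ → no.
P3: end t=386 >= t=398? ✗; end t=386 > t=270? ✓; start t=288 > t=91? ✓ → no.
P4: end t=446 >= t=398? ✓; end t=446 > t=270? ✓; start t=260 > t=91? ✓ → yes.
P6: end t=204 >= t=398? ✗; end t=204 > t=270? ✗; start t=137 > t=91? ✓ → no.
P9: end t=166 >= t=398? ✗; end t=166 > t=270? ✗; start t=7 > t=91? ✗ → no.
Result: P4.

P4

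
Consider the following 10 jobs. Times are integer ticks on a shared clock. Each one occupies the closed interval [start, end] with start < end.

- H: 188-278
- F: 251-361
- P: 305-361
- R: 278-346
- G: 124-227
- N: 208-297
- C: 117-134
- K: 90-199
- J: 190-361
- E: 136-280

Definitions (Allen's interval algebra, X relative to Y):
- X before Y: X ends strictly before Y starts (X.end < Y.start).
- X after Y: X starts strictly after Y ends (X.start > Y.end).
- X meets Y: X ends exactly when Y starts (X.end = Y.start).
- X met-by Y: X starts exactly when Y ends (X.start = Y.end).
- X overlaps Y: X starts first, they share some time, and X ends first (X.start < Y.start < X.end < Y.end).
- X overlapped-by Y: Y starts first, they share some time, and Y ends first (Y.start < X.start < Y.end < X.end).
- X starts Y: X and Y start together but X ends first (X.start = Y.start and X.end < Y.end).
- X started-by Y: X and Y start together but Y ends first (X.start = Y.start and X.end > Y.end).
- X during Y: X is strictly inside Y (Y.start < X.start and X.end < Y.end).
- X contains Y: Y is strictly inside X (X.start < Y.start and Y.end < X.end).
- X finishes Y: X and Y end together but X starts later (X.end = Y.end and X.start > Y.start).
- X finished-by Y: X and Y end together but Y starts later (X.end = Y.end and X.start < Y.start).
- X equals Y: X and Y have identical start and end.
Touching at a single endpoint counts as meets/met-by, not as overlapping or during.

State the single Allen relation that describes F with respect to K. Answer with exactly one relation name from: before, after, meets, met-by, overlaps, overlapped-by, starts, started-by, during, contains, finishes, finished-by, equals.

F = [251, 361]; K = [90, 199].
Compare endpoints: F.start > K.start, F.start > K.end, F.end > K.start, F.end > K.end.
That pattern is 'after'.

after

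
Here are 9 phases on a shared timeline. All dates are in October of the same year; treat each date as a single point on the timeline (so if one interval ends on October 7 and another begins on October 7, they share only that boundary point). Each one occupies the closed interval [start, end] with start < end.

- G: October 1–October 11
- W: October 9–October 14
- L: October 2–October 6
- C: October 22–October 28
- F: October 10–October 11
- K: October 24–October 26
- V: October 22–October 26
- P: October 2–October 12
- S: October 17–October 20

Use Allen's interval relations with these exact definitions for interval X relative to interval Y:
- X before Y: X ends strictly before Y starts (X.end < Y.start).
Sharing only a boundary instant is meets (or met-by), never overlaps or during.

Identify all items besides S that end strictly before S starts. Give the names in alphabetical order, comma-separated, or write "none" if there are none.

F, G, L, P, W

Target S = [October 17, October 20].
C [October 22, October 28] → after → no.
F [October 10, October 11] → before → yes.
G [October 1, October 11] → before → yes.
K [October 24, October 26] → after → no.
L [October 2, October 6] → before → yes.
P [October 2, October 12] → before → yes.
V [October 22, October 26] → after → no.
W [October 9, October 14] → before → yes.
Result: F, G, L, P, W.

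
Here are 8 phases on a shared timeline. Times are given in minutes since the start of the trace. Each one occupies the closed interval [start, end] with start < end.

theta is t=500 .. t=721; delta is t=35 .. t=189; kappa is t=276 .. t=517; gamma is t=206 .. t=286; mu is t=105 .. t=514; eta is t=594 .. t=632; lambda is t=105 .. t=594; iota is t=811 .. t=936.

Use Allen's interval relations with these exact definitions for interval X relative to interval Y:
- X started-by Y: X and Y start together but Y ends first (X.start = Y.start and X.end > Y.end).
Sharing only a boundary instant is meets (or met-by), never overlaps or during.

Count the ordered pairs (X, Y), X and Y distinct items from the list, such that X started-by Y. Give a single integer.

1

Checking all 56 ordered pairs for relation 'started-by'; matching pairs in alphabetical order:
(lambda, mu): lambda started-by mu ✓
Count: 1.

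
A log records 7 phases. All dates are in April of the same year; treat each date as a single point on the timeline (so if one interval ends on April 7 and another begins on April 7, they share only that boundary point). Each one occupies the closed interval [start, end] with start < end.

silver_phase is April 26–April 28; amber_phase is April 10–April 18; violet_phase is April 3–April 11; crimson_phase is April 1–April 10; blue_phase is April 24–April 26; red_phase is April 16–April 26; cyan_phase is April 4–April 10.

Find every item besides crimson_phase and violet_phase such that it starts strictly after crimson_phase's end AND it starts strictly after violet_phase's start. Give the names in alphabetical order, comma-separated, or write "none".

blue_phase, red_phase, silver_phase

Conditions: its start is strictly after crimson_phase's end (X.start > April 10) AND its start is strictly after violet_phase's start (X.start > April 3).
amber_phase: start April 10 > April 10? ✗; start April 10 > April 3? ✓ → no.
blue_phase: start April 24 > April 10? ✓; start April 24 > April 3? ✓ → yes.
cyan_phase: start April 4 > April 10? ✗; start April 4 > April 3? ✓ → no.
red_phase: start April 16 > April 10? ✓; start April 16 > April 3? ✓ → yes.
silver_phase: start April 26 > April 10? ✓; start April 26 > April 3? ✓ → yes.
Result: blue_phase, red_phase, silver_phase.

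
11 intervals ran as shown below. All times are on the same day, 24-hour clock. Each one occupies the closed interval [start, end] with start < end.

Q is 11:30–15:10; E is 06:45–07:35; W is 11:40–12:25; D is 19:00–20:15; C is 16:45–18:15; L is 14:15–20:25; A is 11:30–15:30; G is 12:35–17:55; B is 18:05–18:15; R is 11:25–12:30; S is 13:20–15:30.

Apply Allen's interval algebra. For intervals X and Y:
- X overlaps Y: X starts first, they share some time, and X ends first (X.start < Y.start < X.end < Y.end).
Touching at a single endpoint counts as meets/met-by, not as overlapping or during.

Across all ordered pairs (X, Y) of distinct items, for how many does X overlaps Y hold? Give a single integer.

Checking all 110 ordered pairs for relation 'overlaps'; matching pairs in alphabetical order:
(A, G): A overlaps G ✓
(A, L): A overlaps L ✓
(G, C): G overlaps C ✓
(G, L): G overlaps L ✓
(Q, G): Q overlaps G ✓
(Q, L): Q overlaps L ✓
(Q, S): Q overlaps S ✓
(R, A): R overlaps A ✓
(R, Q): R overlaps Q ✓
(S, L): S overlaps L ✓
Count: 10.

10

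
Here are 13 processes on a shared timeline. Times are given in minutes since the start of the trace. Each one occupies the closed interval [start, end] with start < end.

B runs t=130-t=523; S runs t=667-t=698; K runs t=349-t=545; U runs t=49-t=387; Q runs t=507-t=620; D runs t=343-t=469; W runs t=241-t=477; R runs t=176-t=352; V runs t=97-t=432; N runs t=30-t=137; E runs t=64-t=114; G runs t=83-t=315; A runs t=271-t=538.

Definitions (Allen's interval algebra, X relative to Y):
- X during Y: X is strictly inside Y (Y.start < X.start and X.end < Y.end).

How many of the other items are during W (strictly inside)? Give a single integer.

1

Target W = [t=241, t=477].
A [t=271, t=538] → overlapped-by → no.
B [t=130, t=523] → contains → no.
D [t=343, t=469] → during → counts.
E [t=64, t=114] → before → no.
G [t=83, t=315] → overlaps → no.
K [t=349, t=545] → overlapped-by → no.
N [t=30, t=137] → before → no.
Q [t=507, t=620] → after → no.
R [t=176, t=352] → overlaps → no.
S [t=667, t=698] → after → no.
U [t=49, t=387] → overlaps → no.
V [t=97, t=432] → overlaps → no.
Total: 1.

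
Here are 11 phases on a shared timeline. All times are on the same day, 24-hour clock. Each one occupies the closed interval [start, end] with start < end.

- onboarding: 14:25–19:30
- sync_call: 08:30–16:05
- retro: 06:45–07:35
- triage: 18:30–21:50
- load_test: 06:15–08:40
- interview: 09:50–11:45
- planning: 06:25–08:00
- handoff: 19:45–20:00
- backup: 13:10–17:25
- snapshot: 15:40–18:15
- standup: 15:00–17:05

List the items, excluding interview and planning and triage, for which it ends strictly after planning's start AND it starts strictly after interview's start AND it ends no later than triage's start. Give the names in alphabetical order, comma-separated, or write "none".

backup, snapshot, standup

Conditions: its end is strictly after planning's start (X.end > 06:25) AND its start is strictly after interview's start (X.start > 09:50) AND its end is no later than triage's start (X.end <= 18:30).
backup: end 17:25 > 06:25? ✓; start 13:10 > 09:50? ✓; end 17:25 <= 18:30? ✓ → yes.
handoff: end 20:00 > 06:25? ✓; start 19:45 > 09:50? ✓; end 20:00 <= 18:30? ✗ → no.
load_test: end 08:40 > 06:25? ✓; start 06:15 > 09:50? ✗; end 08:40 <= 18:30? ✓ → no.
onboarding: end 19:30 > 06:25? ✓; start 14:25 > 09:50? ✓; end 19:30 <= 18:30? ✗ → no.
retro: end 07:35 > 06:25? ✓; start 06:45 > 09:50? ✗; end 07:35 <= 18:30? ✓ → no.
snapshot: end 18:15 > 06:25? ✓; start 15:40 > 09:50? ✓; end 18:15 <= 18:30? ✓ → yes.
standup: end 17:05 > 06:25? ✓; start 15:00 > 09:50? ✓; end 17:05 <= 18:30? ✓ → yes.
sync_call: end 16:05 > 06:25? ✓; start 08:30 > 09:50? ✗; end 16:05 <= 18:30? ✓ → no.
Result: backup, snapshot, standup.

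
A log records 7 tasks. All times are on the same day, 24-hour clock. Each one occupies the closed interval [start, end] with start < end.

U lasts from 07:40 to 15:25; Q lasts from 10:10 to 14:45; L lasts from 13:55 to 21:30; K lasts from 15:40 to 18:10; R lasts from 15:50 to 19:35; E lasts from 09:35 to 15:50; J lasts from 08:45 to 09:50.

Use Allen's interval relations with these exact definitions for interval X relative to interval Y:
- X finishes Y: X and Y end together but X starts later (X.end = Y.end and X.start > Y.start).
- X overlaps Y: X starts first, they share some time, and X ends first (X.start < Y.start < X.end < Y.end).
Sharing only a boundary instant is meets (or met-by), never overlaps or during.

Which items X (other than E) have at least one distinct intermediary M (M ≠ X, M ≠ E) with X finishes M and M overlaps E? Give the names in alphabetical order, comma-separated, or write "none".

Target E = [09:35, 15:50].
Intermediaries M with M overlaps E: J, U.
Via J — items with X finishes J: none.
Via U — items with X finishes U: none.
Union: none.

none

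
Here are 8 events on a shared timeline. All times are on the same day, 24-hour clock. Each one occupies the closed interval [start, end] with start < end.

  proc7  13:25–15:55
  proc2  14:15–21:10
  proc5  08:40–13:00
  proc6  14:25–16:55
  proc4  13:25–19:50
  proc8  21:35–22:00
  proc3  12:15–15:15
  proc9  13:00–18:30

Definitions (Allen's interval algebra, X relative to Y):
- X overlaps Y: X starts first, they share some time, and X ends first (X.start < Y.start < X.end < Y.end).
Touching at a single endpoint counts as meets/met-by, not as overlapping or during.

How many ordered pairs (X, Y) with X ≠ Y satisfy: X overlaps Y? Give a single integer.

11

Checking all 56 ordered pairs for relation 'overlaps'; matching pairs in alphabetical order:
(proc3, proc2): proc3 overlaps proc2 ✓
(proc3, proc4): proc3 overlaps proc4 ✓
(proc3, proc6): proc3 overlaps proc6 ✓
(proc3, proc7): proc3 overlaps proc7 ✓
(proc3, proc9): proc3 overlaps proc9 ✓
(proc4, proc2): proc4 overlaps proc2 ✓
(proc5, proc3): proc5 overlaps proc3 ✓
(proc7, proc2): proc7 overlaps proc2 ✓
(proc7, proc6): proc7 overlaps proc6 ✓
(proc9, proc2): proc9 overlaps proc2 ✓
(proc9, proc4): proc9 overlaps proc4 ✓
Count: 11.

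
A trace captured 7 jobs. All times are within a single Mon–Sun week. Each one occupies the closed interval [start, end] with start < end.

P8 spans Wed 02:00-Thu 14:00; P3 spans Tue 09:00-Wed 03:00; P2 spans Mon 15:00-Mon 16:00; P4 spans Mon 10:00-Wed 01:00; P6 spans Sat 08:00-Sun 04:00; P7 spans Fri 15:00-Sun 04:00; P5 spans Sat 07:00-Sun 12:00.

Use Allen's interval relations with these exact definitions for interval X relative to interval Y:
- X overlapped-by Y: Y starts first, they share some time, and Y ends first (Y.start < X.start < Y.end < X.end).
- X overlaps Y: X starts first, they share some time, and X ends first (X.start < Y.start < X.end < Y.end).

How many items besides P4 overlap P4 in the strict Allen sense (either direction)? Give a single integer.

Target P4 = [Mon 10:00, Wed 01:00].
P2 [Mon 15:00, Mon 16:00] → during → no.
P3 [Tue 09:00, Wed 03:00] → overlapped-by → counts.
P5 [Sat 07:00, Sun 12:00] → after → no.
P6 [Sat 08:00, Sun 04:00] → after → no.
P7 [Fri 15:00, Sun 04:00] → after → no.
P8 [Wed 02:00, Thu 14:00] → after → no.
Total: 1.

1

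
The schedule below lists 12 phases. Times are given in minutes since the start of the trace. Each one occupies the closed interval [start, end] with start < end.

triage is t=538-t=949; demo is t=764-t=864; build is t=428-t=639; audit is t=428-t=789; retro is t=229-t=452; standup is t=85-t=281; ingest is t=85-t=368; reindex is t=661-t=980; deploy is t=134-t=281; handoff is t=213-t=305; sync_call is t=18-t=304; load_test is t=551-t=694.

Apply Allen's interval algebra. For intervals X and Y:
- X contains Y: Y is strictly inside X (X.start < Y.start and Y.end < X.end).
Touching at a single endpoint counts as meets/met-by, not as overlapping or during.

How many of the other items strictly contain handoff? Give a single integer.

Target handoff = [t=213, t=305].
audit [t=428, t=789] → after → no.
build [t=428, t=639] → after → no.
demo [t=764, t=864] → after → no.
deploy [t=134, t=281] → overlaps → no.
ingest [t=85, t=368] → contains → counts.
load_test [t=551, t=694] → after → no.
reindex [t=661, t=980] → after → no.
retro [t=229, t=452] → overlapped-by → no.
standup [t=85, t=281] → overlaps → no.
sync_call [t=18, t=304] → overlaps → no.
triage [t=538, t=949] → after → no.
Total: 1.

1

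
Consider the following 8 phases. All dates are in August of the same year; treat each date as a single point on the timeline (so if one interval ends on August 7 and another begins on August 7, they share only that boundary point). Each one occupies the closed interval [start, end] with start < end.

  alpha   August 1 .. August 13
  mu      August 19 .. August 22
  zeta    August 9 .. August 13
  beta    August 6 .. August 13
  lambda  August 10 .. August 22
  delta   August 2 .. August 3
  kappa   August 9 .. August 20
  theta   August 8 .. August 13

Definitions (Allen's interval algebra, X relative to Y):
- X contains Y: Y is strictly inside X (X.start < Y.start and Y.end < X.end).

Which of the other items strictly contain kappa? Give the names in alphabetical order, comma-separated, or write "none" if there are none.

none

Target kappa = [August 9, August 20].
alpha [August 1, August 13] → overlaps → no.
beta [August 6, August 13] → overlaps → no.
delta [August 2, August 3] → before → no.
lambda [August 10, August 22] → overlapped-by → no.
mu [August 19, August 22] → overlapped-by → no.
theta [August 8, August 13] → overlaps → no.
zeta [August 9, August 13] → starts → no.
Result: none.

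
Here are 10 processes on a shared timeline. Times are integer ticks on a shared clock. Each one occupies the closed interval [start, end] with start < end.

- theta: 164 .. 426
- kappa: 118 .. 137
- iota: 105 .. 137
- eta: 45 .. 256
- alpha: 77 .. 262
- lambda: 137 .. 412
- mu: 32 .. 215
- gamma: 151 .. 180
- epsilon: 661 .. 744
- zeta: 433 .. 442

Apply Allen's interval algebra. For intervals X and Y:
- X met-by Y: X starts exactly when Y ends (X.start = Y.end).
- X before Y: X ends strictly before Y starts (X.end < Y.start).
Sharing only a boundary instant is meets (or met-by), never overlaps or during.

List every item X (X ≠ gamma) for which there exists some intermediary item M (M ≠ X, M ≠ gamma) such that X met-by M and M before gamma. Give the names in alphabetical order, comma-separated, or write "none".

Target gamma = [151, 180].
Intermediaries M with M before gamma: iota, kappa.
Via iota — items with X met-by iota: lambda.
Via kappa — items with X met-by kappa: lambda.
Union: lambda.

lambda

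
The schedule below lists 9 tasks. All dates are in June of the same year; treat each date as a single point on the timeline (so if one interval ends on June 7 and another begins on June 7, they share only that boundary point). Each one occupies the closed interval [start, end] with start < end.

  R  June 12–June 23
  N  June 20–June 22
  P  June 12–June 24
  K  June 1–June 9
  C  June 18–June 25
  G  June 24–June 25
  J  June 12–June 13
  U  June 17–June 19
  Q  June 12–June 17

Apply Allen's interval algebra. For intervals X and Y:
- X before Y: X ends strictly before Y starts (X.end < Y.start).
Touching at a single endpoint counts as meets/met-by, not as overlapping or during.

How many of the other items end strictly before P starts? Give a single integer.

Target P = [June 12, June 24].
C [June 18, June 25] → overlapped-by → no.
G [June 24, June 25] → met-by → no.
J [June 12, June 13] → starts → no.
K [June 1, June 9] → before → counts.
N [June 20, June 22] → during → no.
Q [June 12, June 17] → starts → no.
R [June 12, June 23] → starts → no.
U [June 17, June 19] → during → no.
Total: 1.

1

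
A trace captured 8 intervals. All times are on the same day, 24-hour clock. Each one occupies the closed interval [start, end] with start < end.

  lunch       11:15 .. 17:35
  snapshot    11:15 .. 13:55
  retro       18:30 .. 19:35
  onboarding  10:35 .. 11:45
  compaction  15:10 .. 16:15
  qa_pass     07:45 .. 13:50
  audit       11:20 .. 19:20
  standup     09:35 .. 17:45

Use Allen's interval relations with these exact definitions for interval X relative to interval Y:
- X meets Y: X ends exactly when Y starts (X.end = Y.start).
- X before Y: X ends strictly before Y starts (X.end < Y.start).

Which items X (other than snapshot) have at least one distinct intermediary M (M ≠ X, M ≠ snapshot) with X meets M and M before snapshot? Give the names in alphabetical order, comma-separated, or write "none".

none

Target snapshot = [11:15, 13:55].
Intermediaries M with M before snapshot: none.
Union: none.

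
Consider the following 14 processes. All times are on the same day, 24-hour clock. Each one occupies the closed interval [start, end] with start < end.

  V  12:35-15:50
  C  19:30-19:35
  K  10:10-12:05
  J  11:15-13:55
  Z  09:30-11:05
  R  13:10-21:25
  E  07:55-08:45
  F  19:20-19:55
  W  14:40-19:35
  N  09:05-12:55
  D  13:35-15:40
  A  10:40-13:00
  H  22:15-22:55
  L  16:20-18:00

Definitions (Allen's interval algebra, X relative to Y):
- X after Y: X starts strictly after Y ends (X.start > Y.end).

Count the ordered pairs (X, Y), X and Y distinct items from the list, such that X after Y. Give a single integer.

64

Checking all 182 ordered pairs for relation 'after'; matching pairs in alphabetical order:
(A, E): A after E ✓
(C, A): C after A ✓
(C, D): C after D ✓
(C, E): C after E ✓
(C, J): C after J ✓
(C, K): C after K ✓
(C, L): C after L ✓
(C, N): C after N ✓
(C, V): C after V ✓
(C, Z): C after Z ✓
(D, A): D after A ✓
(D, E): D after E ✓
(D, K): D after K ✓
(D, N): D after N ✓
(D, Z): D after Z ✓
(F, A): F after A ✓
(F, D): F after D ✓
(F, E): F after E ✓
(F, J): F after J ✓
(F, K): F after K ✓
(F, L): F after L ✓
(F, N): F after N ✓
(F, V): F after V ✓
(F, Z): F after Z ✓
... plus 40 further pairs not listed.
Count: 64.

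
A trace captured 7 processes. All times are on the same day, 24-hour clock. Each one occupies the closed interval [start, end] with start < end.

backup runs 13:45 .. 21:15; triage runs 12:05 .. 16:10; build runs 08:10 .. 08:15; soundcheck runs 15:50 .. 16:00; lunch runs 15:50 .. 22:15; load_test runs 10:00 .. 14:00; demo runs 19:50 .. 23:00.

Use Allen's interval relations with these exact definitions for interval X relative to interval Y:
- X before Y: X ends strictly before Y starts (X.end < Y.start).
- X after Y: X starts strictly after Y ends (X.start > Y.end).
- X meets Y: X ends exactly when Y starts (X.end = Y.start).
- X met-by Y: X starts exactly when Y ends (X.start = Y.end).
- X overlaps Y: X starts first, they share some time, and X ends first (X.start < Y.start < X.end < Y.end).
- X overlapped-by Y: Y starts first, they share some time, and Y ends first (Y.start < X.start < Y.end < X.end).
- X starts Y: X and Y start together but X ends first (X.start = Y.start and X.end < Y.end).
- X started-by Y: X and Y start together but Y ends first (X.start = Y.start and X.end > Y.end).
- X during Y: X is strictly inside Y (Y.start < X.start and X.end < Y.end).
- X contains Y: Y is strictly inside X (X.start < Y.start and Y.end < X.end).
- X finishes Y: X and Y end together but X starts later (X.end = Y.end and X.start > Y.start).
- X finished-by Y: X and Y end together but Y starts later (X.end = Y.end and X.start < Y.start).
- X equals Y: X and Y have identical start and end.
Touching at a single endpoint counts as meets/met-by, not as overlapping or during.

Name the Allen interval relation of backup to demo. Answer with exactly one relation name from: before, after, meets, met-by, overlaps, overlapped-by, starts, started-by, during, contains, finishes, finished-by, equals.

backup = [13:45, 21:15]; demo = [19:50, 23:00].
Compare endpoints: backup.start < demo.start, backup.start < demo.end, backup.end > demo.start, backup.end < demo.end.
That pattern is 'overlaps'.

overlaps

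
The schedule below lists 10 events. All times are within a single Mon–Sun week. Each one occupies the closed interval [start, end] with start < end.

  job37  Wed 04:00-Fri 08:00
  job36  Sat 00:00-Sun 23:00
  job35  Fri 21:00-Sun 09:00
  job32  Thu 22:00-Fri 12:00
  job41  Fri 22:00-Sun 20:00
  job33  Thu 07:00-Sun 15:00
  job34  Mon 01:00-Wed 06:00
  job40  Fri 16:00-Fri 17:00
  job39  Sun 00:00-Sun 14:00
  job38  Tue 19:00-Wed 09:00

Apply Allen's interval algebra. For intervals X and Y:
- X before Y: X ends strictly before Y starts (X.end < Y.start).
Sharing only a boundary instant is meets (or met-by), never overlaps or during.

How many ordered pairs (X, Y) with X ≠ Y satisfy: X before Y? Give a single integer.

28

Checking all 90 ordered pairs for relation 'before'; matching pairs in alphabetical order:
(job32, job35): job32 before job35 ✓
(job32, job36): job32 before job36 ✓
(job32, job39): job32 before job39 ✓
(job32, job40): job32 before job40 ✓
(job32, job41): job32 before job41 ✓
(job34, job32): job34 before job32 ✓
(job34, job33): job34 before job33 ✓
(job34, job35): job34 before job35 ✓
(job34, job36): job34 before job36 ✓
(job34, job39): job34 before job39 ✓
(job34, job40): job34 before job40 ✓
(job34, job41): job34 before job41 ✓
(job37, job35): job37 before job35 ✓
(job37, job36): job37 before job36 ✓
(job37, job39): job37 before job39 ✓
(job37, job40): job37 before job40 ✓
(job37, job41): job37 before job41 ✓
(job38, job32): job38 before job32 ✓
(job38, job33): job38 before job33 ✓
(job38, job35): job38 before job35 ✓
(job38, job36): job38 before job36 ✓
(job38, job39): job38 before job39 ✓
(job38, job40): job38 before job40 ✓
(job38, job41): job38 before job41 ✓
... plus 4 further pairs not listed.
Count: 28.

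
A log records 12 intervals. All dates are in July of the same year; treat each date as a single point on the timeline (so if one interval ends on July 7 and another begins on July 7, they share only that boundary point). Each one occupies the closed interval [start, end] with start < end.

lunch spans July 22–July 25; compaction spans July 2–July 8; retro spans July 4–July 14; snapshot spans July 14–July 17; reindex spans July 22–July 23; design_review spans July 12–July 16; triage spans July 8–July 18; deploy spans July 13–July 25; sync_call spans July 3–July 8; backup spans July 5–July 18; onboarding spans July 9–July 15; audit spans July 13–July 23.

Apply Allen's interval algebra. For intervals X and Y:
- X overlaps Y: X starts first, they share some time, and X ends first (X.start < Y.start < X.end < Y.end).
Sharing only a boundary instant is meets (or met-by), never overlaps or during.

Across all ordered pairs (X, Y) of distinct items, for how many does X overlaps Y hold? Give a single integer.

22

Checking all 132 ordered pairs for relation 'overlaps'; matching pairs in alphabetical order:
(audit, lunch): audit overlaps lunch ✓
(backup, audit): backup overlaps audit ✓
(backup, deploy): backup overlaps deploy ✓
(compaction, backup): compaction overlaps backup ✓
(compaction, retro): compaction overlaps retro ✓
(design_review, audit): design_review overlaps audit ✓
(design_review, deploy): design_review overlaps deploy ✓
(design_review, snapshot): design_review overlaps snapshot ✓
(onboarding, audit): onboarding overlaps audit ✓
(onboarding, deploy): onboarding overlaps deploy ✓
(onboarding, design_review): onboarding overlaps design_review ✓
(onboarding, snapshot): onboarding overlaps snapshot ✓
(retro, audit): retro overlaps audit ✓
(retro, backup): retro overlaps backup ✓
(retro, deploy): retro overlaps deploy ✓
(retro, design_review): retro overlaps design_review ✓
(retro, onboarding): retro overlaps onboarding ✓
(retro, triage): retro overlaps triage ✓
(sync_call, backup): sync_call overlaps backup ✓
(sync_call, retro): sync_call overlaps retro ✓
(triage, audit): triage overlaps audit ✓
(triage, deploy): triage overlaps deploy ✓
Count: 22.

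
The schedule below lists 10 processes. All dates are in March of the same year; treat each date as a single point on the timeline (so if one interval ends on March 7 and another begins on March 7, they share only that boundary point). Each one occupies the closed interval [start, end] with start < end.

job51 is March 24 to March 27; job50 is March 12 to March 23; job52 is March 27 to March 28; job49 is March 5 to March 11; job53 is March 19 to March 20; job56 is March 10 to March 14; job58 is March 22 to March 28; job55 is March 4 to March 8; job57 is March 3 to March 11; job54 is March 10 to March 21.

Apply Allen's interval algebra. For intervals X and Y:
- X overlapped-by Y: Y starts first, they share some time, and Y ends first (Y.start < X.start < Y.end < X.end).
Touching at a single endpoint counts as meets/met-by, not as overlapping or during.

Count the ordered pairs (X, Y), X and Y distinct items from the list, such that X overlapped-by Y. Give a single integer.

8

Checking all 90 ordered pairs for relation 'overlapped-by'; matching pairs in alphabetical order:
(job49, job55): job49 overlapped-by job55 ✓
(job50, job54): job50 overlapped-by job54 ✓
(job50, job56): job50 overlapped-by job56 ✓
(job54, job49): job54 overlapped-by job49 ✓
(job54, job57): job54 overlapped-by job57 ✓
(job56, job49): job56 overlapped-by job49 ✓
(job56, job57): job56 overlapped-by job57 ✓
(job58, job50): job58 overlapped-by job50 ✓
Count: 8.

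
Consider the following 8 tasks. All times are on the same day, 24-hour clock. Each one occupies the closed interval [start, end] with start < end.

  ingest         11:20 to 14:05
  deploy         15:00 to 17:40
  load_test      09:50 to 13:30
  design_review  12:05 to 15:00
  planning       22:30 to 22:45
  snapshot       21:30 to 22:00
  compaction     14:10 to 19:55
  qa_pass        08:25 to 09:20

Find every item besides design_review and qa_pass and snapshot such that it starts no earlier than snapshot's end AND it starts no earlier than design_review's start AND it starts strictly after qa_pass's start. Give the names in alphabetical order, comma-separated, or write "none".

planning

Conditions: its start is no earlier than snapshot's end (X.start >= 22:00) AND its start is no earlier than design_review's start (X.start >= 12:05) AND its start is strictly after qa_pass's start (X.start > 08:25).
compaction: start 14:10 >= 22:00? ✗; start 14:10 >= 12:05? ✓; start 14:10 > 08:25? ✓ → no.
deploy: start 15:00 >= 22:00? ✗; start 15:00 >= 12:05? ✓; start 15:00 > 08:25? ✓ → no.
ingest: start 11:20 >= 22:00? ✗; start 11:20 >= 12:05? ✗; start 11:20 > 08:25? ✓ → no.
load_test: start 09:50 >= 22:00? ✗; start 09:50 >= 12:05? ✗; start 09:50 > 08:25? ✓ → no.
planning: start 22:30 >= 22:00? ✓; start 22:30 >= 12:05? ✓; start 22:30 > 08:25? ✓ → yes.
Result: planning.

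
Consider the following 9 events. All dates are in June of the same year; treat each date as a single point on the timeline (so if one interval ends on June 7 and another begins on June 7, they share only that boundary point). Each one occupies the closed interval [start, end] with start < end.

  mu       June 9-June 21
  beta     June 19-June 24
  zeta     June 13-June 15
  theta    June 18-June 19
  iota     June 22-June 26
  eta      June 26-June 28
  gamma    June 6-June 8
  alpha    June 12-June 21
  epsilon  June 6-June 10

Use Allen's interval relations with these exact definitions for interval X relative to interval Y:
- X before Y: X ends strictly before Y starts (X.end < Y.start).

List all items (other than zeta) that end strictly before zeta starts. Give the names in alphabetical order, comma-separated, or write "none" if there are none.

epsilon, gamma

Target zeta = [June 13, June 15].
alpha [June 12, June 21] → contains → no.
beta [June 19, June 24] → after → no.
epsilon [June 6, June 10] → before → yes.
eta [June 26, June 28] → after → no.
gamma [June 6, June 8] → before → yes.
iota [June 22, June 26] → after → no.
mu [June 9, June 21] → contains → no.
theta [June 18, June 19] → after → no.
Result: epsilon, gamma.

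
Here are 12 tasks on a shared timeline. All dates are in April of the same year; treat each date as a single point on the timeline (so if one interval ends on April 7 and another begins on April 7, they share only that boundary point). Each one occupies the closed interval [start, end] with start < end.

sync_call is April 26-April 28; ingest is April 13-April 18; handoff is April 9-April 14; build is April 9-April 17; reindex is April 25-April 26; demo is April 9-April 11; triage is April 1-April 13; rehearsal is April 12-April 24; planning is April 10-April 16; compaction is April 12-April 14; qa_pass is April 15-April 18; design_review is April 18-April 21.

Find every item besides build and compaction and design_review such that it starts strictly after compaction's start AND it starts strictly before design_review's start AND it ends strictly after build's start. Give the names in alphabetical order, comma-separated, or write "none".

ingest, qa_pass

Conditions: its start is strictly after compaction's start (X.start > April 12) AND its start is strictly before design_review's start (X.start < April 18) AND its end is strictly after build's start (X.end > April 9).
demo: start April 9 > April 12? ✗; start April 9 < April 18? ✓; end April 11 > April 9? ✓ → no.
handoff: start April 9 > April 12? ✗; start April 9 < April 18? ✓; end April 14 > April 9? ✓ → no.
ingest: start April 13 > April 12? ✓; start April 13 < April 18? ✓; end April 18 > April 9? ✓ → yes.
planning: start April 10 > April 12? ✗; start April 10 < April 18? ✓; end April 16 > April 9? ✓ → no.
qa_pass: start April 15 > April 12? ✓; start April 15 < April 18? ✓; end April 18 > April 9? ✓ → yes.
rehearsal: start April 12 > April 12? ✗; start April 12 < April 18? ✓; end April 24 > April 9? ✓ → no.
reindex: start April 25 > April 12? ✓; start April 25 < April 18? ✗; end April 26 > April 9? ✓ → no.
sync_call: start April 26 > April 12? ✓; start April 26 < April 18? ✗; end April 28 > April 9? ✓ → no.
triage: start April 1 > April 12? ✗; start April 1 < April 18? ✓; end April 13 > April 9? ✓ → no.
Result: ingest, qa_pass.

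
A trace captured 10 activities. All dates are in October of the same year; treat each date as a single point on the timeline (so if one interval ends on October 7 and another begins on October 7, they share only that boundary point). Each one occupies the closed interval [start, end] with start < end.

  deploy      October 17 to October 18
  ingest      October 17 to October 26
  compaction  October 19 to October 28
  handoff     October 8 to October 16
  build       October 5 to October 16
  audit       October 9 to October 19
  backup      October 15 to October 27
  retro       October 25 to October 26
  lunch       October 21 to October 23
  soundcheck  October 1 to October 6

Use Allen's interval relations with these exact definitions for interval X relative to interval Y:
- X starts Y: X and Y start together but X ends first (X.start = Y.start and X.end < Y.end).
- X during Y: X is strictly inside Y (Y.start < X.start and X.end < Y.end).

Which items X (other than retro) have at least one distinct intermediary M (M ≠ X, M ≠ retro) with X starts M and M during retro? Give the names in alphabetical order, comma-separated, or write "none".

Target retro = [October 25, October 26].
Intermediaries M with M during retro: none.
Union: none.

none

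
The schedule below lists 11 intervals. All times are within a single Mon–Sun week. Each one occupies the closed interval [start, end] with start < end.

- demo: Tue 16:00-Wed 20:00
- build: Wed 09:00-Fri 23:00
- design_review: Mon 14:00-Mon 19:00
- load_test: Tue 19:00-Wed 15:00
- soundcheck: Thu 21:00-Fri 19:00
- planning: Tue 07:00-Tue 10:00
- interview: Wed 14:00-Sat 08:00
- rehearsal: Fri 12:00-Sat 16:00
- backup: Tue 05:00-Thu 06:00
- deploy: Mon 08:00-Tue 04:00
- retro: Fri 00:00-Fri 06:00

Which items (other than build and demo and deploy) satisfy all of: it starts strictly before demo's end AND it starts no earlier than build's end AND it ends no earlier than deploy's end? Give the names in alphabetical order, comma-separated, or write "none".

none

Conditions: its start is strictly before demo's end (X.start < Wed 20:00) AND its start is no earlier than build's end (X.start >= Fri 23:00) AND its end is no earlier than deploy's end (X.end >= Tue 04:00).
backup: start Tue 05:00 < Wed 20:00? ✓; start Tue 05:00 >= Fri 23:00? ✗; end Thu 06:00 >= Tue 04:00? ✓ → no.
design_review: start Mon 14:00 < Wed 20:00? ✓; start Mon 14:00 >= Fri 23:00? ✗; end Mon 19:00 >= Tue 04:00? ✗ → no.
interview: start Wed 14:00 < Wed 20:00? ✓; start Wed 14:00 >= Fri 23:00? ✗; end Sat 08:00 >= Tue 04:00? ✓ → no.
load_test: start Tue 19:00 < Wed 20:00? ✓; start Tue 19:00 >= Fri 23:00? ✗; end Wed 15:00 >= Tue 04:00? ✓ → no.
planning: start Tue 07:00 < Wed 20:00? ✓; start Tue 07:00 >= Fri 23:00? ✗; end Tue 10:00 >= Tue 04:00? ✓ → no.
rehearsal: start Fri 12:00 < Wed 20:00? ✗; start Fri 12:00 >= Fri 23:00? ✗; end Sat 16:00 >= Tue 04:00? ✓ → no.
retro: start Fri 00:00 < Wed 20:00? ✗; start Fri 00:00 >= Fri 23:00? ✗; end Fri 06:00 >= Tue 04:00? ✓ → no.
soundcheck: start Thu 21:00 < Wed 20:00? ✗; start Thu 21:00 >= Fri 23:00? ✗; end Fri 19:00 >= Tue 04:00? ✓ → no.
Result: none.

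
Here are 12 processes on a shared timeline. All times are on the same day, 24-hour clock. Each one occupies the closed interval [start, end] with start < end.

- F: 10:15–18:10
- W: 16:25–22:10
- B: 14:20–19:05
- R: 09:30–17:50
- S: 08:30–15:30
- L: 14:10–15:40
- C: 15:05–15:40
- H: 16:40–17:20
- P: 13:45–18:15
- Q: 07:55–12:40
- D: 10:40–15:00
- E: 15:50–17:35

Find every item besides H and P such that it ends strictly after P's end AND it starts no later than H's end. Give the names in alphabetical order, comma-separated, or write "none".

B, W

Conditions: its end is strictly after P's end (X.end > 18:15) AND its start is no later than H's end (X.start <= 17:20).
B: end 19:05 > 18:15? ✓; start 14:20 <= 17:20? ✓ → yes.
C: end 15:40 > 18:15? ✗; start 15:05 <= 17:20? ✓ → no.
D: end 15:00 > 18:15? ✗; start 10:40 <= 17:20? ✓ → no.
E: end 17:35 > 18:15? ✗; start 15:50 <= 17:20? ✓ → no.
F: end 18:10 > 18:15? ✗; start 10:15 <= 17:20? ✓ → no.
L: end 15:40 > 18:15? ✗; start 14:10 <= 17:20? ✓ → no.
Q: end 12:40 > 18:15? ✗; start 07:55 <= 17:20? ✓ → no.
R: end 17:50 > 18:15? ✗; start 09:30 <= 17:20? ✓ → no.
S: end 15:30 > 18:15? ✗; start 08:30 <= 17:20? ✓ → no.
W: end 22:10 > 18:15? ✓; start 16:25 <= 17:20? ✓ → yes.
Result: B, W.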